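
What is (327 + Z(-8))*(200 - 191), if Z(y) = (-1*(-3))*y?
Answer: 2727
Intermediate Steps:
Z(y) = 3*y
(327 + Z(-8))*(200 - 191) = (327 + 3*(-8))*(200 - 191) = (327 - 24)*9 = 303*9 = 2727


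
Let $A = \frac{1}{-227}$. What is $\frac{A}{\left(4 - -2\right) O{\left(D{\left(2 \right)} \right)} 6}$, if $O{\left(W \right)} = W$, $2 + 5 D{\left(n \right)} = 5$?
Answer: $- \frac{5}{24516} \approx -0.00020395$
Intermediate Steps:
$D{\left(n \right)} = \frac{3}{5}$ ($D{\left(n \right)} = - \frac{2}{5} + \frac{1}{5} \cdot 5 = - \frac{2}{5} + 1 = \frac{3}{5}$)
$A = - \frac{1}{227} \approx -0.0044053$
$\frac{A}{\left(4 - -2\right) O{\left(D{\left(2 \right)} \right)} 6} = - \frac{1}{227 \left(4 - -2\right) \frac{3}{5} \cdot 6} = - \frac{1}{227 \left(4 + 2\right) \frac{3}{5} \cdot 6} = - \frac{1}{227 \cdot 6 \cdot \frac{3}{5} \cdot 6} = - \frac{1}{227 \cdot \frac{18}{5} \cdot 6} = - \frac{1}{227 \cdot \frac{108}{5}} = \left(- \frac{1}{227}\right) \frac{5}{108} = - \frac{5}{24516}$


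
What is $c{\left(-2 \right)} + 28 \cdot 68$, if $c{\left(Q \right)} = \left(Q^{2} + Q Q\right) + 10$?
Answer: $1922$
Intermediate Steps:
$c{\left(Q \right)} = 10 + 2 Q^{2}$ ($c{\left(Q \right)} = \left(Q^{2} + Q^{2}\right) + 10 = 2 Q^{2} + 10 = 10 + 2 Q^{2}$)
$c{\left(-2 \right)} + 28 \cdot 68 = \left(10 + 2 \left(-2\right)^{2}\right) + 28 \cdot 68 = \left(10 + 2 \cdot 4\right) + 1904 = \left(10 + 8\right) + 1904 = 18 + 1904 = 1922$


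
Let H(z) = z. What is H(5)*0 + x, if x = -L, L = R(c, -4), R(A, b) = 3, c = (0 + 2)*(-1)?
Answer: -3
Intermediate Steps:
c = -2 (c = 2*(-1) = -2)
L = 3
x = -3 (x = -1*3 = -3)
H(5)*0 + x = 5*0 - 3 = 0 - 3 = -3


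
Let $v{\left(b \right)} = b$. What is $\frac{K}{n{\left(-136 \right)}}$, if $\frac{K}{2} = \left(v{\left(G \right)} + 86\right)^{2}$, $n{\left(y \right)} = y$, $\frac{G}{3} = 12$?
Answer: $- \frac{3721}{17} \approx -218.88$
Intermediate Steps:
$G = 36$ ($G = 3 \cdot 12 = 36$)
$K = 29768$ ($K = 2 \left(36 + 86\right)^{2} = 2 \cdot 122^{2} = 2 \cdot 14884 = 29768$)
$\frac{K}{n{\left(-136 \right)}} = \frac{29768}{-136} = 29768 \left(- \frac{1}{136}\right) = - \frac{3721}{17}$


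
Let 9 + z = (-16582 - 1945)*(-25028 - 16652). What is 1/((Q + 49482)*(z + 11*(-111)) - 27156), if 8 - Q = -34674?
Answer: 1/64991788370164 ≈ 1.5387e-14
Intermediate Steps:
Q = 34682 (Q = 8 - 1*(-34674) = 8 + 34674 = 34682)
z = 772205351 (z = -9 + (-16582 - 1945)*(-25028 - 16652) = -9 - 18527*(-41680) = -9 + 772205360 = 772205351)
1/((Q + 49482)*(z + 11*(-111)) - 27156) = 1/((34682 + 49482)*(772205351 + 11*(-111)) - 27156) = 1/(84164*(772205351 - 1221) - 27156) = 1/(84164*772204130 - 27156) = 1/(64991788397320 - 27156) = 1/64991788370164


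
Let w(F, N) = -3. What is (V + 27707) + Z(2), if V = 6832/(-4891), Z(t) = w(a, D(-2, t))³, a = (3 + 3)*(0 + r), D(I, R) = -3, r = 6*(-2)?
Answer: 135376048/4891 ≈ 27679.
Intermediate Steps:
r = -12
a = -72 (a = (3 + 3)*(0 - 12) = 6*(-12) = -72)
Z(t) = -27 (Z(t) = (-3)³ = -27)
V = -6832/4891 (V = 6832*(-1/4891) = -6832/4891 ≈ -1.3969)
(V + 27707) + Z(2) = (-6832/4891 + 27707) - 27 = 135508105/4891 - 27 = 135376048/4891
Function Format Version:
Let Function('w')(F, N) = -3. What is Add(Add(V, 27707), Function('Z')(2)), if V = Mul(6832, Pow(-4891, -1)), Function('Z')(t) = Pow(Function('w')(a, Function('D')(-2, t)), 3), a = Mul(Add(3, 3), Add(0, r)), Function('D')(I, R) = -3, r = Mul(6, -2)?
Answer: Rational(135376048, 4891) ≈ 27679.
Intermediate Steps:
r = -12
a = -72 (a = Mul(Add(3, 3), Add(0, -12)) = Mul(6, -12) = -72)
Function('Z')(t) = -27 (Function('Z')(t) = Pow(-3, 3) = -27)
V = Rational(-6832, 4891) (V = Mul(6832, Rational(-1, 4891)) = Rational(-6832, 4891) ≈ -1.3969)
Add(Add(V, 27707), Function('Z')(2)) = Add(Add(Rational(-6832, 4891), 27707), -27) = Add(Rational(135508105, 4891), -27) = Rational(135376048, 4891)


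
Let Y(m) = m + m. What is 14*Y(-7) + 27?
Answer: -169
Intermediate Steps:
Y(m) = 2*m
14*Y(-7) + 27 = 14*(2*(-7)) + 27 = 14*(-14) + 27 = -196 + 27 = -169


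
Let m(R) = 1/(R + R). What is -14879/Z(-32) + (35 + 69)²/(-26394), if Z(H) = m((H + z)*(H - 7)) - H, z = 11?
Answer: -6073927210/13051833 ≈ -465.37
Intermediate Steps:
m(R) = 1/(2*R)
Z(H) = -H + 1/(2*(-7 + H)*(11 + H)) (Z(H) = 1/(2*(((H + 11)*(H - 7)))) - H = 1/(2*(((11 + H)*(-7 + H)))) - H = 1/(2*(((-7 + H)*(11 + H)))) - H = (1/((-7 + H)*(11 + H)))/2 - H = 1/(2*(-7 + H)*(11 + H)) - H = -H + 1/(2*(-7 + H)*(11 + H)))
-14879/Z(-32) + (35 + 69)²/(-26394) = -14879*(-77 + (-32)² + 4*(-32))/(½ - 1*(-32)*(-77 + (-32)² + 4*(-32))) + (35 + 69)²/(-26394) = -14879*(-77 + 1024 - 128)/(½ - 1*(-32)*(-77 + 1024 - 128)) + 104²*(-1/26394) = -14879*819/(½ - 1*(-32)*819) + 10816*(-1/26394) = -14879*819/(½ + 26208) - 5408/13197 = -14879/((1/819)*(52417/2)) - 5408/13197 = -14879/52417/1638 - 5408/13197 = -14879*1638/52417 - 5408/13197 = -24371802/52417 - 5408/13197 = -6073927210/13051833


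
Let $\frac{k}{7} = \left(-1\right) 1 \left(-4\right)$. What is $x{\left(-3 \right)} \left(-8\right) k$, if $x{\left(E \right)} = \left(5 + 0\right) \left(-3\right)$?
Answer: $3360$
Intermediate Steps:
$k = 28$ ($k = 7 \left(-1\right) 1 \left(-4\right) = 7 \left(\left(-1\right) \left(-4\right)\right) = 7 \cdot 4 = 28$)
$x{\left(E \right)} = -15$ ($x{\left(E \right)} = 5 \left(-3\right) = -15$)
$x{\left(-3 \right)} \left(-8\right) k = \left(-15\right) \left(-8\right) 28 = 120 \cdot 28 = 3360$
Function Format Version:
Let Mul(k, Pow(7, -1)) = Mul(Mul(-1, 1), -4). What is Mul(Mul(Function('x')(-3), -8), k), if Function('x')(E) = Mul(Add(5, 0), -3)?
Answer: 3360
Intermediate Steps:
k = 28 (k = Mul(7, Mul(Mul(-1, 1), -4)) = Mul(7, Mul(-1, -4)) = Mul(7, 4) = 28)
Function('x')(E) = -15 (Function('x')(E) = Mul(5, -3) = -15)
Mul(Mul(Function('x')(-3), -8), k) = Mul(Mul(-15, -8), 28) = Mul(120, 28) = 3360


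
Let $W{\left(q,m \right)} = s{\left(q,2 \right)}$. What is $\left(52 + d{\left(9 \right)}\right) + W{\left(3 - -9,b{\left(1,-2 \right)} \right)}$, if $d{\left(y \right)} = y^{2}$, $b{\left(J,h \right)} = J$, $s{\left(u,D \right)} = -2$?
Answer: $131$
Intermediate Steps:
$W{\left(q,m \right)} = -2$
$\left(52 + d{\left(9 \right)}\right) + W{\left(3 - -9,b{\left(1,-2 \right)} \right)} = \left(52 + 9^{2}\right) - 2 = \left(52 + 81\right) - 2 = 133 - 2 = 131$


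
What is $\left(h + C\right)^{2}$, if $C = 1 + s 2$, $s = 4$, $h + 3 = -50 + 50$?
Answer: $36$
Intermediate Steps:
$h = -3$ ($h = -3 + \left(-50 + 50\right) = -3 + 0 = -3$)
$C = 9$ ($C = 1 + 4 \cdot 2 = 1 + 8 = 9$)
$\left(h + C\right)^{2} = \left(-3 + 9\right)^{2} = 6^{2} = 36$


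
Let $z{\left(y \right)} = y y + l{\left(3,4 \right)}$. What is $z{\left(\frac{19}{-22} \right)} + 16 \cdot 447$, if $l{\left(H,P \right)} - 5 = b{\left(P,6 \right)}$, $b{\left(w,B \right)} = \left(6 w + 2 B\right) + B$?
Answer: $\frac{3484677}{484} \approx 7199.7$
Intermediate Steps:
$b{\left(w,B \right)} = 3 B + 6 w$ ($b{\left(w,B \right)} = \left(2 B + 6 w\right) + B = 3 B + 6 w$)
$l{\left(H,P \right)} = 23 + 6 P$ ($l{\left(H,P \right)} = 5 + \left(3 \cdot 6 + 6 P\right) = 5 + \left(18 + 6 P\right) = 23 + 6 P$)
$z{\left(y \right)} = 47 + y^{2}$ ($z{\left(y \right)} = y y + \left(23 + 6 \cdot 4\right) = y^{2} + \left(23 + 24\right) = y^{2} + 47 = 47 + y^{2}$)
$z{\left(\frac{19}{-22} \right)} + 16 \cdot 447 = \left(47 + \left(\frac{19}{-22}\right)^{2}\right) + 16 \cdot 447 = \left(47 + \left(19 \left(- \frac{1}{22}\right)\right)^{2}\right) + 7152 = \left(47 + \left(- \frac{19}{22}\right)^{2}\right) + 7152 = \left(47 + \frac{361}{484}\right) + 7152 = \frac{23109}{484} + 7152 = \frac{3484677}{484}$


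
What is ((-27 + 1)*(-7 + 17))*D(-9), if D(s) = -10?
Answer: 2600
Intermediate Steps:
((-27 + 1)*(-7 + 17))*D(-9) = ((-27 + 1)*(-7 + 17))*(-10) = -26*10*(-10) = -260*(-10) = 2600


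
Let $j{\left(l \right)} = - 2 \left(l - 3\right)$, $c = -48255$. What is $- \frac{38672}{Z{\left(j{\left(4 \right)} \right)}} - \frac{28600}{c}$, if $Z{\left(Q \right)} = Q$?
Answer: $\frac{186617456}{9651} \approx 19337.0$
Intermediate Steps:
$j{\left(l \right)} = 6 - 2 l$ ($j{\left(l \right)} = - 2 \left(-3 + l\right) = 6 - 2 l$)
$- \frac{38672}{Z{\left(j{\left(4 \right)} \right)}} - \frac{28600}{c} = - \frac{38672}{6 - 8} - \frac{28600}{-48255} = - \frac{38672}{6 - 8} - - \frac{5720}{9651} = - \frac{38672}{-2} + \frac{5720}{9651} = \left(-38672\right) \left(- \frac{1}{2}\right) + \frac{5720}{9651} = 19336 + \frac{5720}{9651} = \frac{186617456}{9651}$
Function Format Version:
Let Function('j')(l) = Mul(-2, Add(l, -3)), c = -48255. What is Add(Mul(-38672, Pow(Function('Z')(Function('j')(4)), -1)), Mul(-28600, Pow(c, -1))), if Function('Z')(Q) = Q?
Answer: Rational(186617456, 9651) ≈ 19337.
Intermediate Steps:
Function('j')(l) = Add(6, Mul(-2, l)) (Function('j')(l) = Mul(-2, Add(-3, l)) = Add(6, Mul(-2, l)))
Add(Mul(-38672, Pow(Function('Z')(Function('j')(4)), -1)), Mul(-28600, Pow(c, -1))) = Add(Mul(-38672, Pow(Add(6, Mul(-2, 4)), -1)), Mul(-28600, Pow(-48255, -1))) = Add(Mul(-38672, Pow(Add(6, -8), -1)), Mul(-28600, Rational(-1, 48255))) = Add(Mul(-38672, Pow(-2, -1)), Rational(5720, 9651)) = Add(Mul(-38672, Rational(-1, 2)), Rational(5720, 9651)) = Add(19336, Rational(5720, 9651)) = Rational(186617456, 9651)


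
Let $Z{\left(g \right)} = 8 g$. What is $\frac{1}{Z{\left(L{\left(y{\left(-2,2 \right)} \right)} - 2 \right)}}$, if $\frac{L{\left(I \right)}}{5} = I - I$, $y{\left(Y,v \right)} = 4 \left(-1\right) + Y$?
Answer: $- \frac{1}{16} \approx -0.0625$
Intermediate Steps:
$y{\left(Y,v \right)} = -4 + Y$
$L{\left(I \right)} = 0$ ($L{\left(I \right)} = 5 \left(I - I\right) = 5 \cdot 0 = 0$)
$\frac{1}{Z{\left(L{\left(y{\left(-2,2 \right)} \right)} - 2 \right)}} = \frac{1}{8 \left(0 - 2\right)} = \frac{1}{8 \left(-2\right)} = \frac{1}{-16} = - \frac{1}{16}$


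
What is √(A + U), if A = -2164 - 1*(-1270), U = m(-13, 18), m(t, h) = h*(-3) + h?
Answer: I*√930 ≈ 30.496*I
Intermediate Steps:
m(t, h) = -2*h (m(t, h) = -3*h + h = -2*h)
U = -36 (U = -2*18 = -36)
A = -894 (A = -2164 + 1270 = -894)
√(A + U) = √(-894 - 36) = √(-930) = I*√930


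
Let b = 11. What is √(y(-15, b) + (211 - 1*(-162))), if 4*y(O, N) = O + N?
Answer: 2*√93 ≈ 19.287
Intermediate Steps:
y(O, N) = N/4 + O/4 (y(O, N) = (O + N)/4 = (N + O)/4 = N/4 + O/4)
√(y(-15, b) + (211 - 1*(-162))) = √(((¼)*11 + (¼)*(-15)) + (211 - 1*(-162))) = √((11/4 - 15/4) + (211 + 162)) = √(-1 + 373) = √372 = 2*√93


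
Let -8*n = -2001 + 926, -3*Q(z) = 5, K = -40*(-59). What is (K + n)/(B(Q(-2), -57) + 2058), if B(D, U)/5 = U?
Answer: 19955/14184 ≈ 1.4069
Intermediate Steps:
K = 2360
Q(z) = -5/3 (Q(z) = -⅓*5 = -5/3)
B(D, U) = 5*U
n = 1075/8 (n = -(-2001 + 926)/8 = -⅛*(-1075) = 1075/8 ≈ 134.38)
(K + n)/(B(Q(-2), -57) + 2058) = (2360 + 1075/8)/(5*(-57) + 2058) = 19955/(8*(-285 + 2058)) = (19955/8)/1773 = (19955/8)*(1/1773) = 19955/14184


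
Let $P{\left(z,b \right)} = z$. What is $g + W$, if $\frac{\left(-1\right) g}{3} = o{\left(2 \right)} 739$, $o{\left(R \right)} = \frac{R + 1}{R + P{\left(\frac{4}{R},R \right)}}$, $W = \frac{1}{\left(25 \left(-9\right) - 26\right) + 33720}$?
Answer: $- \frac{222602315}{133876} \approx -1662.8$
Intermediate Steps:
$W = \frac{1}{33469}$ ($W = \frac{1}{\left(-225 - 26\right) + 33720} = \frac{1}{-251 + 33720} = \frac{1}{33469} \approx 2.9878 \cdot 10^{-5}$)
$o{\left(R \right)} = \frac{1 + R}{R + \frac{4}{R}}$ ($o{\left(R \right)} = \frac{R + 1}{R + \frac{4}{R}} = \frac{1 + R}{R + \frac{4}{R}}$)
$g = - \frac{6651}{4}$ ($g = - 3 \frac{2 \left(1 + 2\right)}{4 + 2^{2}} \cdot 739 = - 3 \cdot 2 \frac{1}{4 + 4} \cdot 3 \cdot 739 = - 3 \cdot 2 \cdot \frac{1}{8} \cdot 3 \cdot 739 = - 3 \cdot \frac{3}{4} \cdot 739 = \left(-3\right) \frac{2217}{4} = - \frac{6651}{4} \approx -1662.8$)
$g + W = - \frac{6651}{4} + \frac{1}{33469} = - \frac{222602315}{133876}$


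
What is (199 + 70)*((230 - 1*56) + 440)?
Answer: 165166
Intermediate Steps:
(199 + 70)*((230 - 1*56) + 440) = 269*((230 - 56) + 440) = 269*(174 + 440) = 269*614 = 165166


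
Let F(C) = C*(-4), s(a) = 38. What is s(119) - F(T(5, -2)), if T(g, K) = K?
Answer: 30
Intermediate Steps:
F(C) = -4*C
s(119) - F(T(5, -2)) = 38 - (-4)*(-2) = 38 - 1*8 = 38 - 8 = 30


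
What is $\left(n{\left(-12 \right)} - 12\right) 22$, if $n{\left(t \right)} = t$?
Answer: $-528$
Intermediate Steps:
$\left(n{\left(-12 \right)} - 12\right) 22 = \left(-12 - 12\right) 22 = \left(-24\right) 22 = -528$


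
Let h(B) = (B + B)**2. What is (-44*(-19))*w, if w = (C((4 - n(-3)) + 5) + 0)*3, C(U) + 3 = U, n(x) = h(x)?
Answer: -75240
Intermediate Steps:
h(B) = 4*B**2 (h(B) = (2*B)**2 = 4*B**2)
n(x) = 4*x**2
C(U) = -3 + U
w = -90 (w = ((-3 + ((4 - 4*(-3)**2) + 5)) + 0)*3 = ((-3 + ((4 - 4*9) + 5)) + 0)*3 = ((-3 + ((4 - 1*36) + 5)) + 0)*3 = ((-3 + ((4 - 36) + 5)) + 0)*3 = ((-3 + (-32 + 5)) + 0)*3 = ((-3 - 27) + 0)*3 = (-30 + 0)*3 = -30*3 = -90)
(-44*(-19))*w = -44*(-19)*(-90) = 836*(-90) = -75240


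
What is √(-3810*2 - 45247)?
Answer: I*√52867 ≈ 229.93*I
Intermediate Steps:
√(-3810*2 - 45247) = √(-7620 - 45247) = √(-52867) = I*√52867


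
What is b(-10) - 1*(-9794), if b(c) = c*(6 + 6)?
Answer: 9674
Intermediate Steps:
b(c) = 12*c (b(c) = c*12 = 12*c)
b(-10) - 1*(-9794) = 12*(-10) - 1*(-9794) = -120 + 9794 = 9674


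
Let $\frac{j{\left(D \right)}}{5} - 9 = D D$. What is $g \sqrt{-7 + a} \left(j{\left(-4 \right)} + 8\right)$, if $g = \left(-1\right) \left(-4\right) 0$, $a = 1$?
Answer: $0$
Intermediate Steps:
$j{\left(D \right)} = 45 + 5 D^{2}$ ($j{\left(D \right)} = 45 + 5 D D = 45 + 5 D^{2}$)
$g = 0$ ($g = 4 \cdot 0 = 0$)
$g \sqrt{-7 + a} \left(j{\left(-4 \right)} + 8\right) = 0 \sqrt{-7 + 1} \left(\left(45 + 5 \left(-4\right)^{2}\right) + 8\right) = 0 \sqrt{-6} \left(\left(45 + 5 \cdot 16\right) + 8\right) = 0 i \sqrt{6} \left(\left(45 + 80\right) + 8\right) = 0 \left(125 + 8\right) = 0 \cdot 133 = 0$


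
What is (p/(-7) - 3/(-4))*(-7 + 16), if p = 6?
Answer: -27/28 ≈ -0.96429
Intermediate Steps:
(p/(-7) - 3/(-4))*(-7 + 16) = (6/(-7) - 3/(-4))*(-7 + 16) = (6*(-⅐) - 3*(-¼))*9 = (-6/7 + ¾)*9 = -3/28*9 = -27/28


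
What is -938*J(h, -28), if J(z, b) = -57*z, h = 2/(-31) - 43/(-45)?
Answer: 22152746/465 ≈ 47640.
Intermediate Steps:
h = 1243/1395 (h = 2*(-1/31) - 43*(-1/45) = -2/31 + 43/45 = 1243/1395 ≈ 0.89104)
-938*J(h, -28) = -(-53466)*1243/1395 = -938*(-23617/465) = 22152746/465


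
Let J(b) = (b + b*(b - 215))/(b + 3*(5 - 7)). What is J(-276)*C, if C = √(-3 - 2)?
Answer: -22540*I*√5/47 ≈ -1072.4*I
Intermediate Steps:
J(b) = (b + b*(-215 + b))/(-6 + b) (J(b) = (b + b*(-215 + b))/(b + 3*(-2)) = (b + b*(-215 + b))/(b - 6) = (b + b*(-215 + b))/(-6 + b))
C = I*√5 (C = √(-5) = I*√5 ≈ 2.2361*I)
J(-276)*C = (-276*(-214 - 276)/(-6 - 276))*(I*√5) = (-276*(-490)/(-282))*(I*√5) = (-276*(-1/282)*(-490))*(I*√5) = -22540*I*√5/47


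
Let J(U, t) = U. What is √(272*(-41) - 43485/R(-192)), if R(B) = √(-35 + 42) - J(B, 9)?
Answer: √(-2184669 - 11152*√7)/√(192 + √7) ≈ 106.66*I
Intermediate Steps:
R(B) = √7 - B (R(B) = √(-35 + 42) - B = √7 - B)
√(272*(-41) - 43485/R(-192)) = √(272*(-41) - 43485/(√7 - 1*(-192))) = √(-11152 - 43485/(√7 + 192)) = √(-11152 - 43485/(192 + √7))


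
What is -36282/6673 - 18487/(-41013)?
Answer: -194952845/39097107 ≈ -4.9864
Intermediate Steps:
-36282/6673 - 18487/(-41013) = -36282*1/6673 - 18487*(-1/41013) = -36282/6673 + 2641/5859 = -194952845/39097107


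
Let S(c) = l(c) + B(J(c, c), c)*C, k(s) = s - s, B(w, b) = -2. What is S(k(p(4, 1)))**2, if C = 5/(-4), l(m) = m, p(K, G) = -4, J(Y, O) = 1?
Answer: 25/4 ≈ 6.2500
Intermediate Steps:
k(s) = 0
C = -5/4 (C = 5*(-1/4) = -5/4 ≈ -1.2500)
S(c) = 5/2 + c (S(c) = c - 2*(-5/4) = c + 5/2 = 5/2 + c)
S(k(p(4, 1)))**2 = (5/2 + 0)**2 = (5/2)**2 = 25/4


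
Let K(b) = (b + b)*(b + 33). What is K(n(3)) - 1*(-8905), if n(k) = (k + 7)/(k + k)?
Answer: 81185/9 ≈ 9020.6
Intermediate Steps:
n(k) = (7 + k)/(2*k) (n(k) = (7 + k)/((2*k)) = (7 + k)*(1/(2*k)) = (7 + k)/(2*k))
K(b) = 2*b*(33 + b) (K(b) = (2*b)*(33 + b) = 2*b*(33 + b))
K(n(3)) - 1*(-8905) = 2*((½)*(7 + 3)/3)*(33 + (½)*(7 + 3)/3) - 1*(-8905) = 2*((½)*(⅓)*10)*(33 + (½)*(⅓)*10) + 8905 = 2*(5/3)*(33 + 5/3) + 8905 = 2*(5/3)*(104/3) + 8905 = 1040/9 + 8905 = 81185/9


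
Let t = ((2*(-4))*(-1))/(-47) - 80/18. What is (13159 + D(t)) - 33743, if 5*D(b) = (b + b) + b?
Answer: -14513672/705 ≈ -20587.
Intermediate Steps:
t = -1952/423 (t = -8*(-1)*(-1/47) - 80*1/18 = 8*(-1/47) - 40/9 = -8/47 - 40/9 = -1952/423 ≈ -4.6147)
D(b) = 3*b/5 (D(b) = ((b + b) + b)/5 = (2*b + b)/5 = (3*b)/5 = 3*b/5)
(13159 + D(t)) - 33743 = (13159 + (⅗)*(-1952/423)) - 33743 = (13159 - 1952/705) - 33743 = 9275143/705 - 33743 = -14513672/705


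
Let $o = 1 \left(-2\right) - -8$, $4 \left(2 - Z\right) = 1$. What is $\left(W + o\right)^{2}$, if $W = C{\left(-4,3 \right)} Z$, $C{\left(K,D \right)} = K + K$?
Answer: $64$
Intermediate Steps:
$Z = \frac{7}{4}$ ($Z = 2 - \frac{1}{4} = \frac{7}{4} \approx 1.75$)
$C{\left(K,D \right)} = 2 K$
$o = 6$ ($o = -2 + 8 = 6$)
$W = -14$ ($W = 2 \left(-4\right) \frac{7}{4} = \left(-8\right) \frac{7}{4} = -14$)
$\left(W + o\right)^{2} = \left(-14 + 6\right)^{2} = \left(-8\right)^{2} = 64$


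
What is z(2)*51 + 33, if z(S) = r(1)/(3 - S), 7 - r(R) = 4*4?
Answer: -426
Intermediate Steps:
r(R) = -9 (r(R) = 7 - 4*4 = 7 - 1*16 = 7 - 16 = -9)
z(S) = -9/(3 - S)
z(2)*51 + 33 = (9/(-3 + 2))*51 + 33 = (9/(-1))*51 + 33 = (9*(-1))*51 + 33 = -9*51 + 33 = -459 + 33 = -426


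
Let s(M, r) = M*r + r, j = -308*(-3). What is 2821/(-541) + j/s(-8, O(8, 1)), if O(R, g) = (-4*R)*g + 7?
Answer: 887/13525 ≈ 0.065582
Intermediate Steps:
O(R, g) = 7 - 4*R*g (O(R, g) = -4*R*g + 7 = 7 - 4*R*g)
j = 924
s(M, r) = r + M*r
2821/(-541) + j/s(-8, O(8, 1)) = 2821/(-541) + 924/(((7 - 4*8*1)*(1 - 8))) = 2821*(-1/541) + 924/(((7 - 32)*(-7))) = -2821/541 + 924/((-25*(-7))) = -2821/541 + 924/175 = -2821/541 + 924*(1/175) = -2821/541 + 132/25 = 887/13525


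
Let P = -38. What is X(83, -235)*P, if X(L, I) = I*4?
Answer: 35720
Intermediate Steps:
X(L, I) = 4*I
X(83, -235)*P = (4*(-235))*(-38) = -940*(-38) = 35720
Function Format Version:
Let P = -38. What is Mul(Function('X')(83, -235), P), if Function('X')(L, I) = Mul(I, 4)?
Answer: 35720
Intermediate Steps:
Function('X')(L, I) = Mul(4, I)
Mul(Function('X')(83, -235), P) = Mul(Mul(4, -235), -38) = Mul(-940, -38) = 35720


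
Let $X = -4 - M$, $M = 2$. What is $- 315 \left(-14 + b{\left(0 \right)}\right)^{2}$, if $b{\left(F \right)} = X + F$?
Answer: $-126000$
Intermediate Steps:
$X = -6$ ($X = -4 - 2 = -6$)
$b{\left(F \right)} = -6 + F$
$- 315 \left(-14 + b{\left(0 \right)}\right)^{2} = - 315 \left(-14 + \left(-6 + 0\right)\right)^{2} = - 315 \left(-14 - 6\right)^{2} = - 315 \left(-20\right)^{2} = \left(-315\right) 400 = -126000$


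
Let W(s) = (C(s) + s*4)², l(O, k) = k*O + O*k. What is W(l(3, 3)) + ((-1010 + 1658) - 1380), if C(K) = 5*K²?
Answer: 2862132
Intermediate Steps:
l(O, k) = 2*O*k (l(O, k) = O*k + O*k = 2*O*k)
W(s) = (4*s + 5*s²)² (W(s) = (5*s² + s*4)² = (5*s² + 4*s)² = (4*s + 5*s²)²)
W(l(3, 3)) + ((-1010 + 1658) - 1380) = (2*3*3)²*(4 + 5*(2*3*3))² + ((-1010 + 1658) - 1380) = 18²*(4 + 5*18)² + (648 - 1380) = 324*(4 + 90)² - 732 = 324*94² - 732 = 324*8836 - 732 = 2862864 - 732 = 2862132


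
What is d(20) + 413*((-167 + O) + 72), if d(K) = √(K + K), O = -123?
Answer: -90034 + 2*√10 ≈ -90028.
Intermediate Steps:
d(K) = √2*√K (d(K) = √(2*K) = √2*√K)
d(20) + 413*((-167 + O) + 72) = √2*√20 + 413*((-167 - 123) + 72) = √2*(2*√5) + 413*(-290 + 72) = 2*√10 + 413*(-218) = 2*√10 - 90034 = -90034 + 2*√10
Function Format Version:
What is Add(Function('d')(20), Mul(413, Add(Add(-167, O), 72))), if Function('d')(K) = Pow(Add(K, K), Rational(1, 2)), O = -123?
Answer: Add(-90034, Mul(2, Pow(10, Rational(1, 2)))) ≈ -90028.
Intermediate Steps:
Function('d')(K) = Mul(Pow(2, Rational(1, 2)), Pow(K, Rational(1, 2))) (Function('d')(K) = Pow(Mul(2, K), Rational(1, 2)) = Mul(Pow(2, Rational(1, 2)), Pow(K, Rational(1, 2))))
Add(Function('d')(20), Mul(413, Add(Add(-167, O), 72))) = Add(Mul(Pow(2, Rational(1, 2)), Pow(20, Rational(1, 2))), Mul(413, Add(Add(-167, -123), 72))) = Add(Mul(Pow(2, Rational(1, 2)), Mul(2, Pow(5, Rational(1, 2)))), Mul(413, Add(-290, 72))) = Add(Mul(2, Pow(10, Rational(1, 2))), Mul(413, -218)) = Add(Mul(2, Pow(10, Rational(1, 2))), -90034) = Add(-90034, Mul(2, Pow(10, Rational(1, 2))))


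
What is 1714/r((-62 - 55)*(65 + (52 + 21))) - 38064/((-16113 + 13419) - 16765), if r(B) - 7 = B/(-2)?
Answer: 2794343/1288760 ≈ 2.1682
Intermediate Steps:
r(B) = 7 - B/2 (r(B) = 7 + B/(-2) = 7 + B*(-½) = 7 - B/2)
1714/r((-62 - 55)*(65 + (52 + 21))) - 38064/((-16113 + 13419) - 16765) = 1714/(7 - (-62 - 55)*(65 + (52 + 21))/2) - 38064/((-16113 + 13419) - 16765) = 1714/(7 - (-117)*(65 + 73)/2) - 38064/(-2694 - 16765) = 1714/(7 - (-117)*138/2) - 38064/(-19459) = 1714/(7 - ½*(-16146)) - 38064*(-1/19459) = 1714/(7 + 8073) + 624/319 = 1714/8080 + 624/319 = 1714*(1/8080) + 624/319 = 857/4040 + 624/319 = 2794343/1288760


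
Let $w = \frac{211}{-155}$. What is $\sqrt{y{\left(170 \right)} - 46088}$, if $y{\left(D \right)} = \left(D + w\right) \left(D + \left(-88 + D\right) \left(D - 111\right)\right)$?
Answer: $\frac{2 \sqrt{4795718290}}{155} \approx 893.56$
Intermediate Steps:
$w = - \frac{211}{155}$ ($w = 211 \left(- \frac{1}{155}\right) = - \frac{211}{155} \approx -1.3613$)
$y{\left(D \right)} = \left(- \frac{211}{155} + D\right) \left(D + \left(-111 + D\right) \left(-88 + D\right)\right)$ ($y{\left(D \right)} = \left(D - \frac{211}{155}\right) \left(D + \left(-88 + D\right) \left(D - 111\right)\right) = \left(- \frac{211}{155} + D\right) \left(D + \left(-88 + D\right) \left(-111 + D\right)\right) = \left(- \frac{211}{155} + D\right) \left(D + \left(-111 + D\right) \left(-88 + D\right)\right)$)
$\sqrt{y{\left(170 \right)} - 46088} = \sqrt{\left(- \frac{2061048}{155} + 170^{3} - \frac{30901 \cdot 170^{2}}{155} + \frac{1555818}{155} \cdot 170\right) - 46088} = \sqrt{\left(- \frac{2061048}{155} + 4913000 - \frac{178607780}{31} + \frac{52897812}{31}\right) - 46088} = \sqrt{\frac{130904112}{155} - 46088} = \sqrt{\frac{123760472}{155}} = \frac{2 \sqrt{4795718290}}{155}$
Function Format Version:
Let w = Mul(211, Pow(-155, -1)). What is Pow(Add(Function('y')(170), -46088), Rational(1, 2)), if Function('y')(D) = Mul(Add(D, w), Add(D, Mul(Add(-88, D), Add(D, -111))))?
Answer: Mul(Rational(2, 155), Pow(4795718290, Rational(1, 2))) ≈ 893.56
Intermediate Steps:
w = Rational(-211, 155) (w = Mul(211, Rational(-1, 155)) = Rational(-211, 155) ≈ -1.3613)
Function('y')(D) = Mul(Add(Rational(-211, 155), D), Add(D, Mul(Add(-111, D), Add(-88, D)))) (Function('y')(D) = Mul(Add(D, Rational(-211, 155)), Add(D, Mul(Add(-88, D), Add(D, -111)))) = Mul(Add(Rational(-211, 155), D), Add(D, Mul(Add(-88, D), Add(-111, D)))) = Mul(Add(Rational(-211, 155), D), Add(D, Mul(Add(-111, D), Add(-88, D)))))
Pow(Add(Function('y')(170), -46088), Rational(1, 2)) = Pow(Add(Add(Rational(-2061048, 155), Pow(170, 3), Mul(Rational(-30901, 155), Pow(170, 2)), Mul(Rational(1555818, 155), 170)), -46088), Rational(1, 2)) = Pow(Add(Add(Rational(-2061048, 155), 4913000, Mul(Rational(-30901, 155), 28900), Rational(52897812, 31)), -46088), Rational(1, 2)) = Pow(Add(Add(Rational(-2061048, 155), 4913000, Rational(-178607780, 31), Rational(52897812, 31)), -46088), Rational(1, 2)) = Pow(Add(Rational(130904112, 155), -46088), Rational(1, 2)) = Pow(Rational(123760472, 155), Rational(1, 2)) = Mul(Rational(2, 155), Pow(4795718290, Rational(1, 2)))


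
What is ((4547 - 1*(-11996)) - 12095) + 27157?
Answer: 31605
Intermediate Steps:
((4547 - 1*(-11996)) - 12095) + 27157 = ((4547 + 11996) - 12095) + 27157 = (16543 - 12095) + 27157 = 4448 + 27157 = 31605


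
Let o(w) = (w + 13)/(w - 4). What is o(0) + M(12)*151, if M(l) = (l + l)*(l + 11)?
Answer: 333395/4 ≈ 83349.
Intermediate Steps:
o(w) = (13 + w)/(-4 + w)
M(l) = 2*l*(11 + l) (M(l) = (2*l)*(11 + l) = 2*l*(11 + l))
o(0) + M(12)*151 = (13 + 0)/(-4 + 0) + (2*12*(11 + 12))*151 = 13/(-4) + (2*12*23)*151 = -¼*13 + 552*151 = -13/4 + 83352 = 333395/4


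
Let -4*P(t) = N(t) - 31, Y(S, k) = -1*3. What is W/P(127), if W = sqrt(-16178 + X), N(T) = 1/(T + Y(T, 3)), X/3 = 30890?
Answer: 992*sqrt(19123)/3843 ≈ 35.696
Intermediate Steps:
Y(S, k) = -3
X = 92670 (X = 3*30890 = 92670)
N(T) = 1/(-3 + T) (N(T) = 1/(T - 3) = 1/(-3 + T))
P(t) = 31/4 - 1/(4*(-3 + t)) (P(t) = -(1/(-3 + t) - 31)/4 = -(-31 + 1/(-3 + t))/4 = 31/4 - 1/(4*(-3 + t)))
W = 2*sqrt(19123) (W = sqrt(-16178 + 92670) = sqrt(76492) = 2*sqrt(19123) ≈ 276.57)
W/P(127) = (2*sqrt(19123))/(((-94 + 31*127)/(4*(-3 + 127)))) = (2*sqrt(19123))/(((1/4)*(-94 + 3937)/124)) = (2*sqrt(19123))/(((1/4)*(1/124)*3843)) = (2*sqrt(19123))/(3843/496) = (2*sqrt(19123))*(496/3843) = 992*sqrt(19123)/3843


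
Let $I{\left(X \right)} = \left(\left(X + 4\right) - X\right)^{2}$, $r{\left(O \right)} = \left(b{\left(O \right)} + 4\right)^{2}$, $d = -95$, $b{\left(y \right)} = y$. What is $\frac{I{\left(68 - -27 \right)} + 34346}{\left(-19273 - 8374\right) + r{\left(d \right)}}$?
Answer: $- \frac{747}{421} \approx -1.7743$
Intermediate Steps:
$r{\left(O \right)} = \left(4 + O\right)^{2}$ ($r{\left(O \right)} = \left(O + 4\right)^{2} = \left(4 + O\right)^{2}$)
$I{\left(X \right)} = 16$ ($I{\left(X \right)} = \left(\left(4 + X\right) - X\right)^{2} = 4^{2} = 16$)
$\frac{I{\left(68 - -27 \right)} + 34346}{\left(-19273 - 8374\right) + r{\left(d \right)}} = \frac{16 + 34346}{\left(-19273 - 8374\right) + \left(4 - 95\right)^{2}} = \frac{34362}{\left(-19273 - 8374\right) + \left(-91\right)^{2}} = \frac{34362}{-27647 + 8281} = \frac{34362}{-19366} = 34362 \left(- \frac{1}{19366}\right) = - \frac{747}{421}$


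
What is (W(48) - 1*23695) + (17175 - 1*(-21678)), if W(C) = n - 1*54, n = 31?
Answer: 15135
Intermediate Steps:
W(C) = -23 (W(C) = 31 - 1*54 = 31 - 54 = -23)
(W(48) - 1*23695) + (17175 - 1*(-21678)) = (-23 - 1*23695) + (17175 - 1*(-21678)) = (-23 - 23695) + (17175 + 21678) = -23718 + 38853 = 15135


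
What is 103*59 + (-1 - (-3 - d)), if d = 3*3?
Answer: 6088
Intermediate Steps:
d = 9
103*59 + (-1 - (-3 - d)) = 103*59 + (-1 - (-3 - 1*9)) = 6077 + (-1 - (-3 - 9)) = 6077 + (-1 - 1*(-12)) = 6077 + (-1 + 12) = 6077 + 11 = 6088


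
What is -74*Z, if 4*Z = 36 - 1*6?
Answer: -555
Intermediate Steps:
Z = 15/2 (Z = (36 - 1*6)/4 = (36 - 6)/4 = (¼)*30 = 15/2 ≈ 7.5000)
-74*Z = -74*15/2 = -555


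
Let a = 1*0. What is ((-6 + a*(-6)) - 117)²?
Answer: 15129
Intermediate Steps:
a = 0
((-6 + a*(-6)) - 117)² = ((-6 + 0*(-6)) - 117)² = ((-6 + 0) - 117)² = (-6 - 117)² = (-123)² = 15129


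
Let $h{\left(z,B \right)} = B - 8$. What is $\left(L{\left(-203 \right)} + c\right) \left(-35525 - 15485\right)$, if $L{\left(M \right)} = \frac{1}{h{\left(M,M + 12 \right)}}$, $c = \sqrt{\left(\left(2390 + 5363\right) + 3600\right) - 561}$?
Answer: $\frac{51010}{199} - 102020 \sqrt{2698} \approx -5.2989 \cdot 10^{6}$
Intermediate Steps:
$h{\left(z,B \right)} = -8 + B$
$c = 2 \sqrt{2698}$ ($c = \sqrt{\left(7753 + 3600\right) - 561} = \sqrt{11353 - 561} = \sqrt{10792} = 2 \sqrt{2698} \approx 103.88$)
$L{\left(M \right)} = \frac{1}{4 + M}$ ($L{\left(M \right)} = \frac{1}{-8 + \left(M + 12\right)} = \frac{1}{-8 + \left(12 + M\right)} = \frac{1}{4 + M}$)
$\left(L{\left(-203 \right)} + c\right) \left(-35525 - 15485\right) = \left(\frac{1}{4 - 203} + 2 \sqrt{2698}\right) \left(-35525 - 15485\right) = \left(\frac{1}{-199} + 2 \sqrt{2698}\right) \left(-51010\right) = \left(- \frac{1}{199} + 2 \sqrt{2698}\right) \left(-51010\right) = \frac{51010}{199} - 102020 \sqrt{2698}$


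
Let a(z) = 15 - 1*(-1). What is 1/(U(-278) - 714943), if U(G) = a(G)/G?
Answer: -139/99377085 ≈ -1.3987e-6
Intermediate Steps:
a(z) = 16 (a(z) = 15 + 1 = 16)
U(G) = 16/G
1/(U(-278) - 714943) = 1/(16/(-278) - 714943) = 1/(16*(-1/278) - 714943) = 1/(-8/139 - 714943) = 1/(-99377085/139) = -139/99377085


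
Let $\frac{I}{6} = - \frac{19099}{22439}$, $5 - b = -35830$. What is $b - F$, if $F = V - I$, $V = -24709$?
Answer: $\frac{1358432222}{22439} \approx 60539.0$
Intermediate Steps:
$b = 35835$ ($b = 5 - -35830 = 5 + 35830 = 35835$)
$I = - \frac{114594}{22439}$ ($I = 6 \left(- \frac{19099}{22439}\right) = - \frac{114594}{22439} \approx -5.1069$)
$F = - \frac{554330657}{22439}$ ($F = -24709 - - \frac{114594}{22439} = -24709 + \frac{114594}{22439} = - \frac{554330657}{22439} \approx -24704.0$)
$b - F = 35835 - - \frac{554330657}{22439} = 35835 + \frac{554330657}{22439} = \frac{1358432222}{22439}$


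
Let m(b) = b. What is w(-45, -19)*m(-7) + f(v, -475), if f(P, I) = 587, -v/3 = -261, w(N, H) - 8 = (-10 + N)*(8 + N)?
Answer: -13714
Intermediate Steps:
w(N, H) = 8 + (-10 + N)*(8 + N)
v = 783 (v = -3*(-261) = 783)
w(-45, -19)*m(-7) + f(v, -475) = (-72 + (-45)² - 2*(-45))*(-7) + 587 = (-72 + 2025 + 90)*(-7) + 587 = 2043*(-7) + 587 = -14301 + 587 = -13714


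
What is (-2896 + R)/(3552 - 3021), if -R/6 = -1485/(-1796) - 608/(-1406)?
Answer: -96473539/17643006 ≈ -5.4681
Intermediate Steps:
R = -251043/33226 (R = -6*(-1485/(-1796) - 608/(-1406)) = -6*(-1485*(-1/1796) - 608*(-1/1406)) = -6*(1485/1796 + 16/37) = -6*83681/66452 = -251043/33226 ≈ -7.5556)
(-2896 + R)/(3552 - 3021) = (-2896 - 251043/33226)/(3552 - 3021) = -96473539/33226/531 = -96473539/33226*1/531 = -96473539/17643006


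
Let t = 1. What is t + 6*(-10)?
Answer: -59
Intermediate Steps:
t + 6*(-10) = 1 + 6*(-10) = 1 - 60 = -59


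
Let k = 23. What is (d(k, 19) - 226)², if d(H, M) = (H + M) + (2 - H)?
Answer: 42025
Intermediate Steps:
d(H, M) = 2 + M
(d(k, 19) - 226)² = ((2 + 19) - 226)² = (21 - 226)² = (-205)² = 42025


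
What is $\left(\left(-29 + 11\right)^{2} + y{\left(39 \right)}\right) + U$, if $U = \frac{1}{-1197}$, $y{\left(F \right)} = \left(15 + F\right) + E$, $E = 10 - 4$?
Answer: $\frac{459647}{1197} \approx 384.0$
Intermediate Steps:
$E = 6$
$y{\left(F \right)} = 21 + F$ ($y{\left(F \right)} = \left(15 + F\right) + 6 = 21 + F$)
$U = - \frac{1}{1197} \approx -0.00083542$
$\left(\left(-29 + 11\right)^{2} + y{\left(39 \right)}\right) + U = \left(\left(-29 + 11\right)^{2} + \left(21 + 39\right)\right) - \frac{1}{1197} = \left(\left(-18\right)^{2} + 60\right) - \frac{1}{1197} = \left(324 + 60\right) - \frac{1}{1197} = 384 - \frac{1}{1197} = \frac{459647}{1197}$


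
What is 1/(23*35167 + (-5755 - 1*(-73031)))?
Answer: 1/876117 ≈ 1.1414e-6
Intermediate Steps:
1/(23*35167 + (-5755 - 1*(-73031))) = 1/(808841 + (-5755 + 73031)) = 1/(808841 + 67276) = 1/876117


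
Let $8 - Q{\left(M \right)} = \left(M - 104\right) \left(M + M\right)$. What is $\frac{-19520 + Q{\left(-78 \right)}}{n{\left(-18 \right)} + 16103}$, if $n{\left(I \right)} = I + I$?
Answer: $- \frac{47904}{16067} \approx -2.9815$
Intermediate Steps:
$Q{\left(M \right)} = 8 - 2 M \left(-104 + M\right)$ ($Q{\left(M \right)} = 8 - \left(M - 104\right) \left(M + M\right) = 8 - \left(-104 + M\right) 2 M = 8 - 2 M \left(-104 + M\right)$)
$n{\left(I \right)} = 2 I$
$\frac{-19520 + Q{\left(-78 \right)}}{n{\left(-18 \right)} + 16103} = \frac{-19520 + \left(8 - 2 \left(-78\right)^{2} + 208 \left(-78\right)\right)}{2 \left(-18\right) + 16103} = \frac{-19520 - 28384}{-36 + 16103} = \frac{-19520 - 28384}{16067} = \left(-19520 - 28384\right) \frac{1}{16067} = \left(-47904\right) \frac{1}{16067} = - \frac{47904}{16067}$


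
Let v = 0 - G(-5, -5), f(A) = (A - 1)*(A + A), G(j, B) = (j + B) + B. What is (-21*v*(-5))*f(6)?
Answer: 94500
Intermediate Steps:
G(j, B) = j + 2*B (G(j, B) = (B + j) + B = j + 2*B)
f(A) = 2*A*(-1 + A) (f(A) = (-1 + A)*(2*A) = 2*A*(-1 + A))
v = 15 (v = 0 - (-5 + 2*(-5)) = 0 - (-5 - 10) = 0 - 1*(-15) = 0 + 15 = 15)
(-21*v*(-5))*f(6) = (-315*(-5))*(2*6*(-1 + 6)) = (-21*(-75))*(2*6*5) = 1575*60 = 94500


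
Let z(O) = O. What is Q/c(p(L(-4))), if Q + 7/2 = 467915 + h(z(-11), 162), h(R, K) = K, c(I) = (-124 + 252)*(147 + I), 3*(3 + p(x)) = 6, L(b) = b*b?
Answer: 936147/37376 ≈ 25.047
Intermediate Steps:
L(b) = b²
p(x) = -1 (p(x) = -3 + (⅓)*6 = -3 + 2 = -1)
c(I) = 18816 + 128*I (c(I) = 128*(147 + I) = 18816 + 128*I)
Q = 936147/2 (Q = -7/2 + (467915 + 162) = -7/2 + 468077 = 936147/2 ≈ 4.6807e+5)
Q/c(p(L(-4))) = 936147/(2*(18816 + 128*(-1))) = 936147/(2*(18816 - 128)) = (936147/2)/18688 = (936147/2)*(1/18688) = 936147/37376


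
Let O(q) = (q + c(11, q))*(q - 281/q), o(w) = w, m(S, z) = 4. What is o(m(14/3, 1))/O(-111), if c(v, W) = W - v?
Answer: 111/701330 ≈ 0.00015827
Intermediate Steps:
O(q) = (-11 + 2*q)*(q - 281/q) (O(q) = (q + (q - 1*11))*(q - 281/q) = (q + (q - 11))*(q - 281/q) = (q + (-11 + q))*(q - 281/q) = (-11 + 2*q)*(q - 281/q))
o(m(14/3, 1))/O(-111) = 4/(-562 - 11*(-111) + 2*(-111)**2 + 3091/(-111)) = 4/(-562 + 1221 + 2*12321 + 3091*(-1/111)) = 4/(-562 + 1221 + 24642 - 3091/111) = 4/(2805320/111) = 4*(111/2805320) = 111/701330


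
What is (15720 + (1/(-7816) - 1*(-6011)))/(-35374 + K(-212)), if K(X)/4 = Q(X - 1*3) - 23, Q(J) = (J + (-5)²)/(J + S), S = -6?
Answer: -37536738395/61255758416 ≈ -0.61279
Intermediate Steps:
Q(J) = (25 + J)/(-6 + J) (Q(J) = (J + (-5)²)/(J - 6) = (J + 25)/(-6 + J) = (25 + J)/(-6 + J))
K(X) = -92 + 4*(22 + X)/(-9 + X) (K(X) = 4*((25 + (X - 1*3))/(-6 + (X - 1*3)) - 23) = 4*((25 + (X - 3))/(-6 + (X - 3)) - 23) = 4*((25 + (-3 + X))/(-6 + (-3 + X)) - 23) = 4*((22 + X)/(-9 + X) - 23) = 4*(-23 + (22 + X)/(-9 + X)) = -92 + 4*(22 + X)/(-9 + X))
(15720 + (1/(-7816) - 1*(-6011)))/(-35374 + K(-212)) = (15720 + (1/(-7816) - 1*(-6011)))/(-35374 + 4*(229 - 22*(-212))/(-9 - 212)) = (15720 + (-1/7816 + 6011))/(-35374 + 4*(229 + 4664)/(-221)) = (15720 + 46981975/7816)/(-35374 + 4*(-1/221)*4893) = 169849495/(7816*(-35374 - 19572/221)) = 169849495/(7816*(-7837226/221)) = (169849495/7816)*(-221/7837226) = -37536738395/61255758416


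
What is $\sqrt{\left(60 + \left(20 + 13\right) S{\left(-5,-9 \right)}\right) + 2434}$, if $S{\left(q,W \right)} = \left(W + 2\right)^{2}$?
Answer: $\sqrt{4111} \approx 64.117$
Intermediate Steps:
$S{\left(q,W \right)} = \left(2 + W\right)^{2}$
$\sqrt{\left(60 + \left(20 + 13\right) S{\left(-5,-9 \right)}\right) + 2434} = \sqrt{\left(60 + \left(20 + 13\right) \left(2 - 9\right)^{2}\right) + 2434} = \sqrt{\left(60 + 33 \left(-7\right)^{2}\right) + 2434} = \sqrt{\left(60 + 33 \cdot 49\right) + 2434} = \sqrt{\left(60 + 1617\right) + 2434} = \sqrt{1677 + 2434} = \sqrt{4111}$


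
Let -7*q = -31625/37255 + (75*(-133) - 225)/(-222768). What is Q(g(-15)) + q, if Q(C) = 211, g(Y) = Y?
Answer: 6012066517/28477722 ≈ 211.11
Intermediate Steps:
q = 3267175/28477722 (q = -(-31625/37255 + (75*(-133) - 225)/(-222768))/7 = -(-31625*1/37255 + (-9975 - 225)*(-1/222768))/7 = -(-6325/7451 - 10200*(-1/222768))/7 = -(-6325/7451 + 25/546)/7 = -⅐*(-3267175/4068246) = 3267175/28477722 ≈ 0.11473)
Q(g(-15)) + q = 211 + 3267175/28477722 = 6012066517/28477722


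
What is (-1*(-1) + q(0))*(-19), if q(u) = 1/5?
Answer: -114/5 ≈ -22.800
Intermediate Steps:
q(u) = 1/5
(-1*(-1) + q(0))*(-19) = (-1*(-1) + 1/5)*(-19) = (1 + 1/5)*(-19) = (6/5)*(-19) = -114/5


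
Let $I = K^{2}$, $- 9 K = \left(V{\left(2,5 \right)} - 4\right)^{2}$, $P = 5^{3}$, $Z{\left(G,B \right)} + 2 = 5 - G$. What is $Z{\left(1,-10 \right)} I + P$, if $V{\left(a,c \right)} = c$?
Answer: $\frac{10127}{81} \approx 125.02$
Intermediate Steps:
$Z{\left(G,B \right)} = 3 - G$ ($Z{\left(G,B \right)} = -2 - \left(-5 + G\right) = 3 - G$)
$P = 125$
$K = - \frac{1}{9}$ ($K = - \frac{\left(5 - 4\right)^{2}}{9} = - \frac{1^{2}}{9} = \left(- \frac{1}{9}\right) 1 = - \frac{1}{9} \approx -0.11111$)
$I = \frac{1}{81}$ ($I = \left(- \frac{1}{9}\right)^{2} = \frac{1}{81} \approx 0.012346$)
$Z{\left(1,-10 \right)} I + P = \left(3 - 1\right) \frac{1}{81} + 125 = 2 \cdot \frac{1}{81} + 125 = \frac{2}{81} + 125 = \frac{10127}{81}$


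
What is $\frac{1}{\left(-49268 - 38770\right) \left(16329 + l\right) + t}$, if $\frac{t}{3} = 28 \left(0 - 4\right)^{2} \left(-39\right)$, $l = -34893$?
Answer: $\frac{1}{1634285016} \approx 6.1189 \cdot 10^{-10}$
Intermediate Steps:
$t = -52416$ ($t = 3 \cdot 28 \left(0 - 4\right)^{2} \left(-39\right) = 3 \cdot 28 \left(-4\right)^{2} \left(-39\right) = 3 \cdot 28 \cdot 16 \left(-39\right) = 3 \cdot 448 \left(-39\right) = 3 \left(-17472\right) = -52416$)
$\frac{1}{\left(-49268 - 38770\right) \left(16329 + l\right) + t} = \frac{1}{\left(-49268 - 38770\right) \left(16329 - 34893\right) - 52416} = \frac{1}{\left(-88038\right) \left(-18564\right) - 52416} = \frac{1}{1634337432 - 52416} = \frac{1}{1634285016}$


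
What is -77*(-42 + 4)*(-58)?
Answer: -169708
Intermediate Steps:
-77*(-42 + 4)*(-58) = -77*(-38)*(-58) = 2926*(-58) = -169708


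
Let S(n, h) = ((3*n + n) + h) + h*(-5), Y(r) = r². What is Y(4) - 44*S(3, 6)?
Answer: 544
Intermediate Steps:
S(n, h) = -4*h + 4*n (S(n, h) = (4*n + h) - 5*h = (h + 4*n) - 5*h = -4*h + 4*n)
Y(4) - 44*S(3, 6) = 4² - 44*(-4*6 + 4*3) = 16 - 44*(-24 + 12) = 16 - 44*(-12) = 16 + 528 = 544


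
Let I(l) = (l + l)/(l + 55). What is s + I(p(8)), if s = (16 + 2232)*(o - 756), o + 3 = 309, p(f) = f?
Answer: -63730784/63 ≈ -1.0116e+6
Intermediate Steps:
o = 306 (o = -3 + 309 = 306)
I(l) = 2*l/(55 + l) (I(l) = (2*l)/(55 + l) = 2*l/(55 + l))
s = -1011600 (s = (16 + 2232)*(306 - 756) = 2248*(-450) = -1011600)
s + I(p(8)) = -1011600 + 2*8/(55 + 8) = -1011600 + 2*8/63 = -1011600 + 2*8*(1/63) = -1011600 + 16/63 = -63730784/63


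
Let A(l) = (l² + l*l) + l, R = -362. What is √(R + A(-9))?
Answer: I*√209 ≈ 14.457*I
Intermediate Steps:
A(l) = l + 2*l² (A(l) = (l² + l²) + l = 2*l² + l = l + 2*l²)
√(R + A(-9)) = √(-362 - 9*(1 + 2*(-9))) = √(-362 - 9*(1 - 18)) = √(-362 - 9*(-17)) = √(-362 + 153) = √(-209) = I*√209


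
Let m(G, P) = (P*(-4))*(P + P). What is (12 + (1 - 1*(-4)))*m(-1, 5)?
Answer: -3400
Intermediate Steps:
m(G, P) = -8*P² (m(G, P) = (-4*P)*(2*P) = -8*P²)
(12 + (1 - 1*(-4)))*m(-1, 5) = (12 + (1 - 1*(-4)))*(-8*5²) = (12 + (1 + 4))*(-8*25) = (12 + 5)*(-200) = 17*(-200) = -3400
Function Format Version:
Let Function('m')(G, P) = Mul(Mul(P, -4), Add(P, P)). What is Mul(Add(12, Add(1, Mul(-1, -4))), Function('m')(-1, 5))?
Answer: -3400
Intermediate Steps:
Function('m')(G, P) = Mul(-8, Pow(P, 2)) (Function('m')(G, P) = Mul(Mul(-4, P), Mul(2, P)) = Mul(-8, Pow(P, 2)))
Mul(Add(12, Add(1, Mul(-1, -4))), Function('m')(-1, 5)) = Mul(Add(12, Add(1, Mul(-1, -4))), Mul(-8, Pow(5, 2))) = Mul(Add(12, Add(1, 4)), Mul(-8, 25)) = Mul(Add(12, 5), -200) = Mul(17, -200) = -3400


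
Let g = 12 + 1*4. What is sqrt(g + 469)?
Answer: sqrt(485) ≈ 22.023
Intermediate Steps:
g = 16 (g = 12 + 4 = 16)
sqrt(g + 469) = sqrt(16 + 469) = sqrt(485)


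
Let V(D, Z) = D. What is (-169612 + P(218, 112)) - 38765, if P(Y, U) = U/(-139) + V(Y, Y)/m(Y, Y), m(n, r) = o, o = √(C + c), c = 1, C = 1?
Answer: -28964515/139 + 109*√2 ≈ -2.0822e+5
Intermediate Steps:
o = √2 (o = √(1 + 1) = √2 ≈ 1.4142)
m(n, r) = √2
P(Y, U) = -U/139 + Y*√2/2 (P(Y, U) = U/(-139) + Y/(√2) = U*(-1/139) + Y*(√2/2) = -U/139 + Y*√2/2)
(-169612 + P(218, 112)) - 38765 = (-169612 + (-1/139*112 + (½)*218*√2)) - 38765 = (-169612 + (-112/139 + 109*√2)) - 38765 = (-23576180/139 + 109*√2) - 38765 = -28964515/139 + 109*√2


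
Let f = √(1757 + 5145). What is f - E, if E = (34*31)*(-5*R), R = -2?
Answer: -10540 + √6902 ≈ -10457.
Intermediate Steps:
E = 10540 (E = (34*31)*(-5*(-2)) = 1054*10 = 10540)
f = √6902 ≈ 83.078
f - E = √6902 - 1*10540 = √6902 - 10540 = -10540 + √6902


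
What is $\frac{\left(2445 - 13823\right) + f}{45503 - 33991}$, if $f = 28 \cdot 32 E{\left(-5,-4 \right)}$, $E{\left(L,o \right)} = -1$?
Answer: $- \frac{6137}{5756} \approx -1.0662$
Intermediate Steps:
$f = -896$ ($f = 28 \cdot 32 \left(-1\right) = 896 \left(-1\right) = -896$)
$\frac{\left(2445 - 13823\right) + f}{45503 - 33991} = \frac{\left(2445 - 13823\right) - 896}{45503 - 33991} = \frac{\left(2445 - 13823\right) - 896}{11512} = \left(-11378 - 896\right) \frac{1}{11512} = \left(-12274\right) \frac{1}{11512} = - \frac{6137}{5756}$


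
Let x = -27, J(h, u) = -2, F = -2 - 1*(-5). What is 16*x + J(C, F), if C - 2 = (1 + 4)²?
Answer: -434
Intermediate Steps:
F = 3 (F = -2 + 5 = 3)
C = 27 (C = 2 + (1 + 4)² = 2 + 5² = 2 + 25 = 27)
16*x + J(C, F) = 16*(-27) - 2 = -432 - 2 = -434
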